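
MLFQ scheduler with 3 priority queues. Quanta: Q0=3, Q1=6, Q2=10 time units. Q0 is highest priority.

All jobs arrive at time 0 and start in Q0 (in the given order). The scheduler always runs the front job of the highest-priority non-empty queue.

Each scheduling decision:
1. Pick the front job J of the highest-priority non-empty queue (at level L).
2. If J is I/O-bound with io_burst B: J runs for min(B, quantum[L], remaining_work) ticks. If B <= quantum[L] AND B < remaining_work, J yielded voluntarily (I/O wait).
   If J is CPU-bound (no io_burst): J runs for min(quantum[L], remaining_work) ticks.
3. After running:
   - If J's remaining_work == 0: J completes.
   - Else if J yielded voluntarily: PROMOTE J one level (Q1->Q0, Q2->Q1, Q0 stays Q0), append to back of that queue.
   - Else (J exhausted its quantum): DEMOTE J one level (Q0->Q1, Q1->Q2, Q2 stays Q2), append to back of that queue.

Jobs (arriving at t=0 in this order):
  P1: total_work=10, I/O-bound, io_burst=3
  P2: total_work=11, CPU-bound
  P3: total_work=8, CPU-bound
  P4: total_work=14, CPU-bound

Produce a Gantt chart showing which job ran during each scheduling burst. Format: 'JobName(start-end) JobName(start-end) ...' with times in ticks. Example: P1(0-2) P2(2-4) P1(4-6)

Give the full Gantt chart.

Answer: P1(0-3) P2(3-6) P3(6-9) P4(9-12) P1(12-15) P1(15-18) P1(18-19) P2(19-25) P3(25-30) P4(30-36) P2(36-38) P4(38-43)

Derivation:
t=0-3: P1@Q0 runs 3, rem=7, I/O yield, promote→Q0. Q0=[P2,P3,P4,P1] Q1=[] Q2=[]
t=3-6: P2@Q0 runs 3, rem=8, quantum used, demote→Q1. Q0=[P3,P4,P1] Q1=[P2] Q2=[]
t=6-9: P3@Q0 runs 3, rem=5, quantum used, demote→Q1. Q0=[P4,P1] Q1=[P2,P3] Q2=[]
t=9-12: P4@Q0 runs 3, rem=11, quantum used, demote→Q1. Q0=[P1] Q1=[P2,P3,P4] Q2=[]
t=12-15: P1@Q0 runs 3, rem=4, I/O yield, promote→Q0. Q0=[P1] Q1=[P2,P3,P4] Q2=[]
t=15-18: P1@Q0 runs 3, rem=1, I/O yield, promote→Q0. Q0=[P1] Q1=[P2,P3,P4] Q2=[]
t=18-19: P1@Q0 runs 1, rem=0, completes. Q0=[] Q1=[P2,P3,P4] Q2=[]
t=19-25: P2@Q1 runs 6, rem=2, quantum used, demote→Q2. Q0=[] Q1=[P3,P4] Q2=[P2]
t=25-30: P3@Q1 runs 5, rem=0, completes. Q0=[] Q1=[P4] Q2=[P2]
t=30-36: P4@Q1 runs 6, rem=5, quantum used, demote→Q2. Q0=[] Q1=[] Q2=[P2,P4]
t=36-38: P2@Q2 runs 2, rem=0, completes. Q0=[] Q1=[] Q2=[P4]
t=38-43: P4@Q2 runs 5, rem=0, completes. Q0=[] Q1=[] Q2=[]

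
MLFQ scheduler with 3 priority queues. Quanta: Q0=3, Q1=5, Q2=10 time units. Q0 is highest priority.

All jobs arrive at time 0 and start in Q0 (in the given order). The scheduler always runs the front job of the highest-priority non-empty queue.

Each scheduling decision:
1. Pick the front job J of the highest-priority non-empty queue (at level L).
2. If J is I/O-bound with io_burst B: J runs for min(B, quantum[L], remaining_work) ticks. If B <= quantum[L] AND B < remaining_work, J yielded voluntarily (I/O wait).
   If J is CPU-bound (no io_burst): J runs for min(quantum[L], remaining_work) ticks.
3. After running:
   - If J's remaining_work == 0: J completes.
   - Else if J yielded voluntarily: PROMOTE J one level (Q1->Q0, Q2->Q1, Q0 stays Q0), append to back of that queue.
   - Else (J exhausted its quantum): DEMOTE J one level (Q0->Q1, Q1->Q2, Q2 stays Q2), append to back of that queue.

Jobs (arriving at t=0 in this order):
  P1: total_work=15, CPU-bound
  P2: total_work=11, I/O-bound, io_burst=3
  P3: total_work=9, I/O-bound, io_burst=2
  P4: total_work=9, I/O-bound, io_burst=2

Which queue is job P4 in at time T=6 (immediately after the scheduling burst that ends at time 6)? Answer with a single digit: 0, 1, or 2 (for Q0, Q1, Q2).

Answer: 0

Derivation:
t=0-3: P1@Q0 runs 3, rem=12, quantum used, demote→Q1. Q0=[P2,P3,P4] Q1=[P1] Q2=[]
t=3-6: P2@Q0 runs 3, rem=8, I/O yield, promote→Q0. Q0=[P3,P4,P2] Q1=[P1] Q2=[]
t=6-8: P3@Q0 runs 2, rem=7, I/O yield, promote→Q0. Q0=[P4,P2,P3] Q1=[P1] Q2=[]
t=8-10: P4@Q0 runs 2, rem=7, I/O yield, promote→Q0. Q0=[P2,P3,P4] Q1=[P1] Q2=[]
t=10-13: P2@Q0 runs 3, rem=5, I/O yield, promote→Q0. Q0=[P3,P4,P2] Q1=[P1] Q2=[]
t=13-15: P3@Q0 runs 2, rem=5, I/O yield, promote→Q0. Q0=[P4,P2,P3] Q1=[P1] Q2=[]
t=15-17: P4@Q0 runs 2, rem=5, I/O yield, promote→Q0. Q0=[P2,P3,P4] Q1=[P1] Q2=[]
t=17-20: P2@Q0 runs 3, rem=2, I/O yield, promote→Q0. Q0=[P3,P4,P2] Q1=[P1] Q2=[]
t=20-22: P3@Q0 runs 2, rem=3, I/O yield, promote→Q0. Q0=[P4,P2,P3] Q1=[P1] Q2=[]
t=22-24: P4@Q0 runs 2, rem=3, I/O yield, promote→Q0. Q0=[P2,P3,P4] Q1=[P1] Q2=[]
t=24-26: P2@Q0 runs 2, rem=0, completes. Q0=[P3,P4] Q1=[P1] Q2=[]
t=26-28: P3@Q0 runs 2, rem=1, I/O yield, promote→Q0. Q0=[P4,P3] Q1=[P1] Q2=[]
t=28-30: P4@Q0 runs 2, rem=1, I/O yield, promote→Q0. Q0=[P3,P4] Q1=[P1] Q2=[]
t=30-31: P3@Q0 runs 1, rem=0, completes. Q0=[P4] Q1=[P1] Q2=[]
t=31-32: P4@Q0 runs 1, rem=0, completes. Q0=[] Q1=[P1] Q2=[]
t=32-37: P1@Q1 runs 5, rem=7, quantum used, demote→Q2. Q0=[] Q1=[] Q2=[P1]
t=37-44: P1@Q2 runs 7, rem=0, completes. Q0=[] Q1=[] Q2=[]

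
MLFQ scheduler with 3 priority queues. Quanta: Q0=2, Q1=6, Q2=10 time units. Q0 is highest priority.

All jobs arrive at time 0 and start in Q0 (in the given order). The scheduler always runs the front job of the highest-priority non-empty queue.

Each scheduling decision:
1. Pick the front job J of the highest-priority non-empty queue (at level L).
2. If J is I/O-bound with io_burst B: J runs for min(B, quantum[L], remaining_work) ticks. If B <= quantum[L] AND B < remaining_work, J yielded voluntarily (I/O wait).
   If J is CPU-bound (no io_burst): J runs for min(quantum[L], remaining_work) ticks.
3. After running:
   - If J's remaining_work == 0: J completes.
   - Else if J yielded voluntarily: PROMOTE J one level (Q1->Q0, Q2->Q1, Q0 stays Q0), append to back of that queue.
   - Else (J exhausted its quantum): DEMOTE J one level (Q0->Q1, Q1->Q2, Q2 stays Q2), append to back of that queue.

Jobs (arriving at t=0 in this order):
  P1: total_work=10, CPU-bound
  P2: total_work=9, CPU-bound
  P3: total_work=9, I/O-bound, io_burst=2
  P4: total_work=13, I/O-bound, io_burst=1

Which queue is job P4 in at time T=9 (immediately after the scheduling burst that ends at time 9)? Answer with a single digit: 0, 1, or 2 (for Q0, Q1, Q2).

Answer: 0

Derivation:
t=0-2: P1@Q0 runs 2, rem=8, quantum used, demote→Q1. Q0=[P2,P3,P4] Q1=[P1] Q2=[]
t=2-4: P2@Q0 runs 2, rem=7, quantum used, demote→Q1. Q0=[P3,P4] Q1=[P1,P2] Q2=[]
t=4-6: P3@Q0 runs 2, rem=7, I/O yield, promote→Q0. Q0=[P4,P3] Q1=[P1,P2] Q2=[]
t=6-7: P4@Q0 runs 1, rem=12, I/O yield, promote→Q0. Q0=[P3,P4] Q1=[P1,P2] Q2=[]
t=7-9: P3@Q0 runs 2, rem=5, I/O yield, promote→Q0. Q0=[P4,P3] Q1=[P1,P2] Q2=[]
t=9-10: P4@Q0 runs 1, rem=11, I/O yield, promote→Q0. Q0=[P3,P4] Q1=[P1,P2] Q2=[]
t=10-12: P3@Q0 runs 2, rem=3, I/O yield, promote→Q0. Q0=[P4,P3] Q1=[P1,P2] Q2=[]
t=12-13: P4@Q0 runs 1, rem=10, I/O yield, promote→Q0. Q0=[P3,P4] Q1=[P1,P2] Q2=[]
t=13-15: P3@Q0 runs 2, rem=1, I/O yield, promote→Q0. Q0=[P4,P3] Q1=[P1,P2] Q2=[]
t=15-16: P4@Q0 runs 1, rem=9, I/O yield, promote→Q0. Q0=[P3,P4] Q1=[P1,P2] Q2=[]
t=16-17: P3@Q0 runs 1, rem=0, completes. Q0=[P4] Q1=[P1,P2] Q2=[]
t=17-18: P4@Q0 runs 1, rem=8, I/O yield, promote→Q0. Q0=[P4] Q1=[P1,P2] Q2=[]
t=18-19: P4@Q0 runs 1, rem=7, I/O yield, promote→Q0. Q0=[P4] Q1=[P1,P2] Q2=[]
t=19-20: P4@Q0 runs 1, rem=6, I/O yield, promote→Q0. Q0=[P4] Q1=[P1,P2] Q2=[]
t=20-21: P4@Q0 runs 1, rem=5, I/O yield, promote→Q0. Q0=[P4] Q1=[P1,P2] Q2=[]
t=21-22: P4@Q0 runs 1, rem=4, I/O yield, promote→Q0. Q0=[P4] Q1=[P1,P2] Q2=[]
t=22-23: P4@Q0 runs 1, rem=3, I/O yield, promote→Q0. Q0=[P4] Q1=[P1,P2] Q2=[]
t=23-24: P4@Q0 runs 1, rem=2, I/O yield, promote→Q0. Q0=[P4] Q1=[P1,P2] Q2=[]
t=24-25: P4@Q0 runs 1, rem=1, I/O yield, promote→Q0. Q0=[P4] Q1=[P1,P2] Q2=[]
t=25-26: P4@Q0 runs 1, rem=0, completes. Q0=[] Q1=[P1,P2] Q2=[]
t=26-32: P1@Q1 runs 6, rem=2, quantum used, demote→Q2. Q0=[] Q1=[P2] Q2=[P1]
t=32-38: P2@Q1 runs 6, rem=1, quantum used, demote→Q2. Q0=[] Q1=[] Q2=[P1,P2]
t=38-40: P1@Q2 runs 2, rem=0, completes. Q0=[] Q1=[] Q2=[P2]
t=40-41: P2@Q2 runs 1, rem=0, completes. Q0=[] Q1=[] Q2=[]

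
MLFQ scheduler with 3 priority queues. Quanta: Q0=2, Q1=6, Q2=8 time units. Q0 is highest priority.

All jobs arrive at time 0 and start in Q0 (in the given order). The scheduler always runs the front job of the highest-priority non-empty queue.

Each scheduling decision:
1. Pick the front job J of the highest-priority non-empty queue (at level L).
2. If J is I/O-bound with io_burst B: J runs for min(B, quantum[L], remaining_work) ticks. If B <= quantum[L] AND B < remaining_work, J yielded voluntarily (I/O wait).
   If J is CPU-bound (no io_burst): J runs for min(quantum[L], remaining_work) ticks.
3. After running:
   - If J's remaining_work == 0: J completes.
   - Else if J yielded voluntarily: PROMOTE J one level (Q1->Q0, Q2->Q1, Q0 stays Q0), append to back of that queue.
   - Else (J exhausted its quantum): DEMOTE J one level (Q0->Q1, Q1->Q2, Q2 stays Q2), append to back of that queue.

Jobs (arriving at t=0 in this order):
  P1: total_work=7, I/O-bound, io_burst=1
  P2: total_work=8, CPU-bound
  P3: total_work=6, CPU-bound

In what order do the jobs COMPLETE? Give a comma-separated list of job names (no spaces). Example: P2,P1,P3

t=0-1: P1@Q0 runs 1, rem=6, I/O yield, promote→Q0. Q0=[P2,P3,P1] Q1=[] Q2=[]
t=1-3: P2@Q0 runs 2, rem=6, quantum used, demote→Q1. Q0=[P3,P1] Q1=[P2] Q2=[]
t=3-5: P3@Q0 runs 2, rem=4, quantum used, demote→Q1. Q0=[P1] Q1=[P2,P3] Q2=[]
t=5-6: P1@Q0 runs 1, rem=5, I/O yield, promote→Q0. Q0=[P1] Q1=[P2,P3] Q2=[]
t=6-7: P1@Q0 runs 1, rem=4, I/O yield, promote→Q0. Q0=[P1] Q1=[P2,P3] Q2=[]
t=7-8: P1@Q0 runs 1, rem=3, I/O yield, promote→Q0. Q0=[P1] Q1=[P2,P3] Q2=[]
t=8-9: P1@Q0 runs 1, rem=2, I/O yield, promote→Q0. Q0=[P1] Q1=[P2,P3] Q2=[]
t=9-10: P1@Q0 runs 1, rem=1, I/O yield, promote→Q0. Q0=[P1] Q1=[P2,P3] Q2=[]
t=10-11: P1@Q0 runs 1, rem=0, completes. Q0=[] Q1=[P2,P3] Q2=[]
t=11-17: P2@Q1 runs 6, rem=0, completes. Q0=[] Q1=[P3] Q2=[]
t=17-21: P3@Q1 runs 4, rem=0, completes. Q0=[] Q1=[] Q2=[]

Answer: P1,P2,P3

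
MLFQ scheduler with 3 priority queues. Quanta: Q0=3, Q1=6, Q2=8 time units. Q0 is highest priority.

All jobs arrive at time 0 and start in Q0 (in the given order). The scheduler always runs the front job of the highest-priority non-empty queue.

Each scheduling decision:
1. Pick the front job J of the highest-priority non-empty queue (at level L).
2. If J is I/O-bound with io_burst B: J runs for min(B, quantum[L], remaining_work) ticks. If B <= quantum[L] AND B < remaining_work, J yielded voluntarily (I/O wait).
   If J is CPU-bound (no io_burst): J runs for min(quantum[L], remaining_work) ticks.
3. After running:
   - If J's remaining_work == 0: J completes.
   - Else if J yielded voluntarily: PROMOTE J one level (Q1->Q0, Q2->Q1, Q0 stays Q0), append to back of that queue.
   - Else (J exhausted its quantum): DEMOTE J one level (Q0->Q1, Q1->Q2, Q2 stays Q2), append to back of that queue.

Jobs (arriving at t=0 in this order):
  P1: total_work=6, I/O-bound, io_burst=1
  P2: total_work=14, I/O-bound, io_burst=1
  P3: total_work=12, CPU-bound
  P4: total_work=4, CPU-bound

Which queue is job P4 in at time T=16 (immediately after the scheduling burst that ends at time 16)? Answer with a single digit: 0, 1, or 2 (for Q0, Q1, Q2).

t=0-1: P1@Q0 runs 1, rem=5, I/O yield, promote→Q0. Q0=[P2,P3,P4,P1] Q1=[] Q2=[]
t=1-2: P2@Q0 runs 1, rem=13, I/O yield, promote→Q0. Q0=[P3,P4,P1,P2] Q1=[] Q2=[]
t=2-5: P3@Q0 runs 3, rem=9, quantum used, demote→Q1. Q0=[P4,P1,P2] Q1=[P3] Q2=[]
t=5-8: P4@Q0 runs 3, rem=1, quantum used, demote→Q1. Q0=[P1,P2] Q1=[P3,P4] Q2=[]
t=8-9: P1@Q0 runs 1, rem=4, I/O yield, promote→Q0. Q0=[P2,P1] Q1=[P3,P4] Q2=[]
t=9-10: P2@Q0 runs 1, rem=12, I/O yield, promote→Q0. Q0=[P1,P2] Q1=[P3,P4] Q2=[]
t=10-11: P1@Q0 runs 1, rem=3, I/O yield, promote→Q0. Q0=[P2,P1] Q1=[P3,P4] Q2=[]
t=11-12: P2@Q0 runs 1, rem=11, I/O yield, promote→Q0. Q0=[P1,P2] Q1=[P3,P4] Q2=[]
t=12-13: P1@Q0 runs 1, rem=2, I/O yield, promote→Q0. Q0=[P2,P1] Q1=[P3,P4] Q2=[]
t=13-14: P2@Q0 runs 1, rem=10, I/O yield, promote→Q0. Q0=[P1,P2] Q1=[P3,P4] Q2=[]
t=14-15: P1@Q0 runs 1, rem=1, I/O yield, promote→Q0. Q0=[P2,P1] Q1=[P3,P4] Q2=[]
t=15-16: P2@Q0 runs 1, rem=9, I/O yield, promote→Q0. Q0=[P1,P2] Q1=[P3,P4] Q2=[]
t=16-17: P1@Q0 runs 1, rem=0, completes. Q0=[P2] Q1=[P3,P4] Q2=[]
t=17-18: P2@Q0 runs 1, rem=8, I/O yield, promote→Q0. Q0=[P2] Q1=[P3,P4] Q2=[]
t=18-19: P2@Q0 runs 1, rem=7, I/O yield, promote→Q0. Q0=[P2] Q1=[P3,P4] Q2=[]
t=19-20: P2@Q0 runs 1, rem=6, I/O yield, promote→Q0. Q0=[P2] Q1=[P3,P4] Q2=[]
t=20-21: P2@Q0 runs 1, rem=5, I/O yield, promote→Q0. Q0=[P2] Q1=[P3,P4] Q2=[]
t=21-22: P2@Q0 runs 1, rem=4, I/O yield, promote→Q0. Q0=[P2] Q1=[P3,P4] Q2=[]
t=22-23: P2@Q0 runs 1, rem=3, I/O yield, promote→Q0. Q0=[P2] Q1=[P3,P4] Q2=[]
t=23-24: P2@Q0 runs 1, rem=2, I/O yield, promote→Q0. Q0=[P2] Q1=[P3,P4] Q2=[]
t=24-25: P2@Q0 runs 1, rem=1, I/O yield, promote→Q0. Q0=[P2] Q1=[P3,P4] Q2=[]
t=25-26: P2@Q0 runs 1, rem=0, completes. Q0=[] Q1=[P3,P4] Q2=[]
t=26-32: P3@Q1 runs 6, rem=3, quantum used, demote→Q2. Q0=[] Q1=[P4] Q2=[P3]
t=32-33: P4@Q1 runs 1, rem=0, completes. Q0=[] Q1=[] Q2=[P3]
t=33-36: P3@Q2 runs 3, rem=0, completes. Q0=[] Q1=[] Q2=[]

Answer: 1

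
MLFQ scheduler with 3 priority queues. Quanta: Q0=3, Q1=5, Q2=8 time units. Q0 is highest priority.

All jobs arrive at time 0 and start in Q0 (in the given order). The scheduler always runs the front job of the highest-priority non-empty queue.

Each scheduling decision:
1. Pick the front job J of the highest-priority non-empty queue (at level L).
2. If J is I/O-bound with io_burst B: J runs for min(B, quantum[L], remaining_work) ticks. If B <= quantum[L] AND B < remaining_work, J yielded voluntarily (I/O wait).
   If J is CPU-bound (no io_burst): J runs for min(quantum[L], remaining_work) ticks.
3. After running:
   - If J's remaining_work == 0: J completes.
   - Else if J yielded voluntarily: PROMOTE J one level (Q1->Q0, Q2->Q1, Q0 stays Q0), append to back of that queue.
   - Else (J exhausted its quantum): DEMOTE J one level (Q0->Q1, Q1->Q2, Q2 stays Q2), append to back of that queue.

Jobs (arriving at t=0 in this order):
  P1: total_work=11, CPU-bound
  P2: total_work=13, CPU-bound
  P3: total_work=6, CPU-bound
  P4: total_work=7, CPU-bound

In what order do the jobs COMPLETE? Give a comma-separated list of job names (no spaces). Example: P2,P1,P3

Answer: P3,P4,P1,P2

Derivation:
t=0-3: P1@Q0 runs 3, rem=8, quantum used, demote→Q1. Q0=[P2,P3,P4] Q1=[P1] Q2=[]
t=3-6: P2@Q0 runs 3, rem=10, quantum used, demote→Q1. Q0=[P3,P4] Q1=[P1,P2] Q2=[]
t=6-9: P3@Q0 runs 3, rem=3, quantum used, demote→Q1. Q0=[P4] Q1=[P1,P2,P3] Q2=[]
t=9-12: P4@Q0 runs 3, rem=4, quantum used, demote→Q1. Q0=[] Q1=[P1,P2,P3,P4] Q2=[]
t=12-17: P1@Q1 runs 5, rem=3, quantum used, demote→Q2. Q0=[] Q1=[P2,P3,P4] Q2=[P1]
t=17-22: P2@Q1 runs 5, rem=5, quantum used, demote→Q2. Q0=[] Q1=[P3,P4] Q2=[P1,P2]
t=22-25: P3@Q1 runs 3, rem=0, completes. Q0=[] Q1=[P4] Q2=[P1,P2]
t=25-29: P4@Q1 runs 4, rem=0, completes. Q0=[] Q1=[] Q2=[P1,P2]
t=29-32: P1@Q2 runs 3, rem=0, completes. Q0=[] Q1=[] Q2=[P2]
t=32-37: P2@Q2 runs 5, rem=0, completes. Q0=[] Q1=[] Q2=[]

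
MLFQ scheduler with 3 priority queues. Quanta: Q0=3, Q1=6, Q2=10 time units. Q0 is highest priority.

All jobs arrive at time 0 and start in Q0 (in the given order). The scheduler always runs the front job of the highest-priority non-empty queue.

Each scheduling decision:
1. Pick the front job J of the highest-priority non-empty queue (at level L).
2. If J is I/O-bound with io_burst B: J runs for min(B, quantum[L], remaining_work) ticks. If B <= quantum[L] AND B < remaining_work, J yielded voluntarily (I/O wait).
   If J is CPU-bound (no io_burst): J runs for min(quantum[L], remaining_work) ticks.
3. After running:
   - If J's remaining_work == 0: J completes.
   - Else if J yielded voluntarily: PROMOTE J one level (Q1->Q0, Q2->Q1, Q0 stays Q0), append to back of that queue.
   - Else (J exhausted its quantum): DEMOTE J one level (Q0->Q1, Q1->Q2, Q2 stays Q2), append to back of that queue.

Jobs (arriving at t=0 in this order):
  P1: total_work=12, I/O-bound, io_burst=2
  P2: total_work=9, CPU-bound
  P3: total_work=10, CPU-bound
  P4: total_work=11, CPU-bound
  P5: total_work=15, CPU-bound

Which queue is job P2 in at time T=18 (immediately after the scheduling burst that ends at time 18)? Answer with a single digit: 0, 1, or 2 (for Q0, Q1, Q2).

t=0-2: P1@Q0 runs 2, rem=10, I/O yield, promote→Q0. Q0=[P2,P3,P4,P5,P1] Q1=[] Q2=[]
t=2-5: P2@Q0 runs 3, rem=6, quantum used, demote→Q1. Q0=[P3,P4,P5,P1] Q1=[P2] Q2=[]
t=5-8: P3@Q0 runs 3, rem=7, quantum used, demote→Q1. Q0=[P4,P5,P1] Q1=[P2,P3] Q2=[]
t=8-11: P4@Q0 runs 3, rem=8, quantum used, demote→Q1. Q0=[P5,P1] Q1=[P2,P3,P4] Q2=[]
t=11-14: P5@Q0 runs 3, rem=12, quantum used, demote→Q1. Q0=[P1] Q1=[P2,P3,P4,P5] Q2=[]
t=14-16: P1@Q0 runs 2, rem=8, I/O yield, promote→Q0. Q0=[P1] Q1=[P2,P3,P4,P5] Q2=[]
t=16-18: P1@Q0 runs 2, rem=6, I/O yield, promote→Q0. Q0=[P1] Q1=[P2,P3,P4,P5] Q2=[]
t=18-20: P1@Q0 runs 2, rem=4, I/O yield, promote→Q0. Q0=[P1] Q1=[P2,P3,P4,P5] Q2=[]
t=20-22: P1@Q0 runs 2, rem=2, I/O yield, promote→Q0. Q0=[P1] Q1=[P2,P3,P4,P5] Q2=[]
t=22-24: P1@Q0 runs 2, rem=0, completes. Q0=[] Q1=[P2,P3,P4,P5] Q2=[]
t=24-30: P2@Q1 runs 6, rem=0, completes. Q0=[] Q1=[P3,P4,P5] Q2=[]
t=30-36: P3@Q1 runs 6, rem=1, quantum used, demote→Q2. Q0=[] Q1=[P4,P5] Q2=[P3]
t=36-42: P4@Q1 runs 6, rem=2, quantum used, demote→Q2. Q0=[] Q1=[P5] Q2=[P3,P4]
t=42-48: P5@Q1 runs 6, rem=6, quantum used, demote→Q2. Q0=[] Q1=[] Q2=[P3,P4,P5]
t=48-49: P3@Q2 runs 1, rem=0, completes. Q0=[] Q1=[] Q2=[P4,P5]
t=49-51: P4@Q2 runs 2, rem=0, completes. Q0=[] Q1=[] Q2=[P5]
t=51-57: P5@Q2 runs 6, rem=0, completes. Q0=[] Q1=[] Q2=[]

Answer: 1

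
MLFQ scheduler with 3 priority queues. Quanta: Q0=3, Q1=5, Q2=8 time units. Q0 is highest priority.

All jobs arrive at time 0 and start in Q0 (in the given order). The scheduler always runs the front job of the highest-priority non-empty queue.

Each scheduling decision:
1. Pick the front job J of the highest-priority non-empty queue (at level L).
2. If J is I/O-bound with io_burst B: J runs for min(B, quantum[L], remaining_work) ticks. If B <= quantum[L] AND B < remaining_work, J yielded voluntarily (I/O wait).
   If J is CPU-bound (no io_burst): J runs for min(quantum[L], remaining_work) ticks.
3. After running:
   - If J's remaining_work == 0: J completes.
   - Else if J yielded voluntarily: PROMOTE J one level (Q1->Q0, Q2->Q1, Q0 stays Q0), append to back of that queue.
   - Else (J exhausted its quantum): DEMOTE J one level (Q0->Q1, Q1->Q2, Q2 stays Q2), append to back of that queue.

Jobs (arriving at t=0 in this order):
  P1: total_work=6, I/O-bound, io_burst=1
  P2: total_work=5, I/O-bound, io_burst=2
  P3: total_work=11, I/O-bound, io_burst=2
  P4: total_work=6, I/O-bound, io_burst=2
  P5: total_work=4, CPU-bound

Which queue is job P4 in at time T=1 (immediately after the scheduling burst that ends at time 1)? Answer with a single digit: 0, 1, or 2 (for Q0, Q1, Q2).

t=0-1: P1@Q0 runs 1, rem=5, I/O yield, promote→Q0. Q0=[P2,P3,P4,P5,P1] Q1=[] Q2=[]
t=1-3: P2@Q0 runs 2, rem=3, I/O yield, promote→Q0. Q0=[P3,P4,P5,P1,P2] Q1=[] Q2=[]
t=3-5: P3@Q0 runs 2, rem=9, I/O yield, promote→Q0. Q0=[P4,P5,P1,P2,P3] Q1=[] Q2=[]
t=5-7: P4@Q0 runs 2, rem=4, I/O yield, promote→Q0. Q0=[P5,P1,P2,P3,P4] Q1=[] Q2=[]
t=7-10: P5@Q0 runs 3, rem=1, quantum used, demote→Q1. Q0=[P1,P2,P3,P4] Q1=[P5] Q2=[]
t=10-11: P1@Q0 runs 1, rem=4, I/O yield, promote→Q0. Q0=[P2,P3,P4,P1] Q1=[P5] Q2=[]
t=11-13: P2@Q0 runs 2, rem=1, I/O yield, promote→Q0. Q0=[P3,P4,P1,P2] Q1=[P5] Q2=[]
t=13-15: P3@Q0 runs 2, rem=7, I/O yield, promote→Q0. Q0=[P4,P1,P2,P3] Q1=[P5] Q2=[]
t=15-17: P4@Q0 runs 2, rem=2, I/O yield, promote→Q0. Q0=[P1,P2,P3,P4] Q1=[P5] Q2=[]
t=17-18: P1@Q0 runs 1, rem=3, I/O yield, promote→Q0. Q0=[P2,P3,P4,P1] Q1=[P5] Q2=[]
t=18-19: P2@Q0 runs 1, rem=0, completes. Q0=[P3,P4,P1] Q1=[P5] Q2=[]
t=19-21: P3@Q0 runs 2, rem=5, I/O yield, promote→Q0. Q0=[P4,P1,P3] Q1=[P5] Q2=[]
t=21-23: P4@Q0 runs 2, rem=0, completes. Q0=[P1,P3] Q1=[P5] Q2=[]
t=23-24: P1@Q0 runs 1, rem=2, I/O yield, promote→Q0. Q0=[P3,P1] Q1=[P5] Q2=[]
t=24-26: P3@Q0 runs 2, rem=3, I/O yield, promote→Q0. Q0=[P1,P3] Q1=[P5] Q2=[]
t=26-27: P1@Q0 runs 1, rem=1, I/O yield, promote→Q0. Q0=[P3,P1] Q1=[P5] Q2=[]
t=27-29: P3@Q0 runs 2, rem=1, I/O yield, promote→Q0. Q0=[P1,P3] Q1=[P5] Q2=[]
t=29-30: P1@Q0 runs 1, rem=0, completes. Q0=[P3] Q1=[P5] Q2=[]
t=30-31: P3@Q0 runs 1, rem=0, completes. Q0=[] Q1=[P5] Q2=[]
t=31-32: P5@Q1 runs 1, rem=0, completes. Q0=[] Q1=[] Q2=[]

Answer: 0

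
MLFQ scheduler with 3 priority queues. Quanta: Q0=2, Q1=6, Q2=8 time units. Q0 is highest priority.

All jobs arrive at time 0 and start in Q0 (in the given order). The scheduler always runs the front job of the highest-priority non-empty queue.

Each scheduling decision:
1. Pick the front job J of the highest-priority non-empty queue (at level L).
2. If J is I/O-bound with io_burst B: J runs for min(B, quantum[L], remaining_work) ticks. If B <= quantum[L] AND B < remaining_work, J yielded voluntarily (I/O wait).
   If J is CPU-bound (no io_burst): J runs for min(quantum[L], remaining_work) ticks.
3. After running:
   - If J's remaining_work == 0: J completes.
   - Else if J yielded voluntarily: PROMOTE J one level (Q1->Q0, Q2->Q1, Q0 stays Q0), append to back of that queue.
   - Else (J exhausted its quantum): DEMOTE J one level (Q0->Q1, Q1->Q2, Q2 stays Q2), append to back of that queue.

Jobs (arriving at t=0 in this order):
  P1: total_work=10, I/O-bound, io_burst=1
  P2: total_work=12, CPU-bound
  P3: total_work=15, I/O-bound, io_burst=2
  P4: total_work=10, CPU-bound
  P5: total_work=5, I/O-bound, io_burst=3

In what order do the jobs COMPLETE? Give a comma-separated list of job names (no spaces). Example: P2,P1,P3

t=0-1: P1@Q0 runs 1, rem=9, I/O yield, promote→Q0. Q0=[P2,P3,P4,P5,P1] Q1=[] Q2=[]
t=1-3: P2@Q0 runs 2, rem=10, quantum used, demote→Q1. Q0=[P3,P4,P5,P1] Q1=[P2] Q2=[]
t=3-5: P3@Q0 runs 2, rem=13, I/O yield, promote→Q0. Q0=[P4,P5,P1,P3] Q1=[P2] Q2=[]
t=5-7: P4@Q0 runs 2, rem=8, quantum used, demote→Q1. Q0=[P5,P1,P3] Q1=[P2,P4] Q2=[]
t=7-9: P5@Q0 runs 2, rem=3, quantum used, demote→Q1. Q0=[P1,P3] Q1=[P2,P4,P5] Q2=[]
t=9-10: P1@Q0 runs 1, rem=8, I/O yield, promote→Q0. Q0=[P3,P1] Q1=[P2,P4,P5] Q2=[]
t=10-12: P3@Q0 runs 2, rem=11, I/O yield, promote→Q0. Q0=[P1,P3] Q1=[P2,P4,P5] Q2=[]
t=12-13: P1@Q0 runs 1, rem=7, I/O yield, promote→Q0. Q0=[P3,P1] Q1=[P2,P4,P5] Q2=[]
t=13-15: P3@Q0 runs 2, rem=9, I/O yield, promote→Q0. Q0=[P1,P3] Q1=[P2,P4,P5] Q2=[]
t=15-16: P1@Q0 runs 1, rem=6, I/O yield, promote→Q0. Q0=[P3,P1] Q1=[P2,P4,P5] Q2=[]
t=16-18: P3@Q0 runs 2, rem=7, I/O yield, promote→Q0. Q0=[P1,P3] Q1=[P2,P4,P5] Q2=[]
t=18-19: P1@Q0 runs 1, rem=5, I/O yield, promote→Q0. Q0=[P3,P1] Q1=[P2,P4,P5] Q2=[]
t=19-21: P3@Q0 runs 2, rem=5, I/O yield, promote→Q0. Q0=[P1,P3] Q1=[P2,P4,P5] Q2=[]
t=21-22: P1@Q0 runs 1, rem=4, I/O yield, promote→Q0. Q0=[P3,P1] Q1=[P2,P4,P5] Q2=[]
t=22-24: P3@Q0 runs 2, rem=3, I/O yield, promote→Q0. Q0=[P1,P3] Q1=[P2,P4,P5] Q2=[]
t=24-25: P1@Q0 runs 1, rem=3, I/O yield, promote→Q0. Q0=[P3,P1] Q1=[P2,P4,P5] Q2=[]
t=25-27: P3@Q0 runs 2, rem=1, I/O yield, promote→Q0. Q0=[P1,P3] Q1=[P2,P4,P5] Q2=[]
t=27-28: P1@Q0 runs 1, rem=2, I/O yield, promote→Q0. Q0=[P3,P1] Q1=[P2,P4,P5] Q2=[]
t=28-29: P3@Q0 runs 1, rem=0, completes. Q0=[P1] Q1=[P2,P4,P5] Q2=[]
t=29-30: P1@Q0 runs 1, rem=1, I/O yield, promote→Q0. Q0=[P1] Q1=[P2,P4,P5] Q2=[]
t=30-31: P1@Q0 runs 1, rem=0, completes. Q0=[] Q1=[P2,P4,P5] Q2=[]
t=31-37: P2@Q1 runs 6, rem=4, quantum used, demote→Q2. Q0=[] Q1=[P4,P5] Q2=[P2]
t=37-43: P4@Q1 runs 6, rem=2, quantum used, demote→Q2. Q0=[] Q1=[P5] Q2=[P2,P4]
t=43-46: P5@Q1 runs 3, rem=0, completes. Q0=[] Q1=[] Q2=[P2,P4]
t=46-50: P2@Q2 runs 4, rem=0, completes. Q0=[] Q1=[] Q2=[P4]
t=50-52: P4@Q2 runs 2, rem=0, completes. Q0=[] Q1=[] Q2=[]

Answer: P3,P1,P5,P2,P4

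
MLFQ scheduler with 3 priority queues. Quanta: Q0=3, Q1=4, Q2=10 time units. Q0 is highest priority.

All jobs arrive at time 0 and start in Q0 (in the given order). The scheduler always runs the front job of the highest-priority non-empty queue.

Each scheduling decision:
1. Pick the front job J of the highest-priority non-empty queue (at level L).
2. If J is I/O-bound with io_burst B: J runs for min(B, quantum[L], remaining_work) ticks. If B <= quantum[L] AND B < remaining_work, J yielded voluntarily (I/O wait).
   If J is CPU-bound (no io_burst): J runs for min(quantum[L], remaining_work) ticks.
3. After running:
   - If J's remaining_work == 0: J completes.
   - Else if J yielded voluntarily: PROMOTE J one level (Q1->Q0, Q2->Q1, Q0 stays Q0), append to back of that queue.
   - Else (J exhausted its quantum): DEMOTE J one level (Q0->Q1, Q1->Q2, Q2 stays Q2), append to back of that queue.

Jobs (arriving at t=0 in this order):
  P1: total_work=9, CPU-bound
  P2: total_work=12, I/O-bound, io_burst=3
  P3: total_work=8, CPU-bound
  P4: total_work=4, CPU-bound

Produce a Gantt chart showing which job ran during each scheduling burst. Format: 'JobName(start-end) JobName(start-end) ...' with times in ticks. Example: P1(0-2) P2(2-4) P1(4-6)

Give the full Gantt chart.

Answer: P1(0-3) P2(3-6) P3(6-9) P4(9-12) P2(12-15) P2(15-18) P2(18-21) P1(21-25) P3(25-29) P4(29-30) P1(30-32) P3(32-33)

Derivation:
t=0-3: P1@Q0 runs 3, rem=6, quantum used, demote→Q1. Q0=[P2,P3,P4] Q1=[P1] Q2=[]
t=3-6: P2@Q0 runs 3, rem=9, I/O yield, promote→Q0. Q0=[P3,P4,P2] Q1=[P1] Q2=[]
t=6-9: P3@Q0 runs 3, rem=5, quantum used, demote→Q1. Q0=[P4,P2] Q1=[P1,P3] Q2=[]
t=9-12: P4@Q0 runs 3, rem=1, quantum used, demote→Q1. Q0=[P2] Q1=[P1,P3,P4] Q2=[]
t=12-15: P2@Q0 runs 3, rem=6, I/O yield, promote→Q0. Q0=[P2] Q1=[P1,P3,P4] Q2=[]
t=15-18: P2@Q0 runs 3, rem=3, I/O yield, promote→Q0. Q0=[P2] Q1=[P1,P3,P4] Q2=[]
t=18-21: P2@Q0 runs 3, rem=0, completes. Q0=[] Q1=[P1,P3,P4] Q2=[]
t=21-25: P1@Q1 runs 4, rem=2, quantum used, demote→Q2. Q0=[] Q1=[P3,P4] Q2=[P1]
t=25-29: P3@Q1 runs 4, rem=1, quantum used, demote→Q2. Q0=[] Q1=[P4] Q2=[P1,P3]
t=29-30: P4@Q1 runs 1, rem=0, completes. Q0=[] Q1=[] Q2=[P1,P3]
t=30-32: P1@Q2 runs 2, rem=0, completes. Q0=[] Q1=[] Q2=[P3]
t=32-33: P3@Q2 runs 1, rem=0, completes. Q0=[] Q1=[] Q2=[]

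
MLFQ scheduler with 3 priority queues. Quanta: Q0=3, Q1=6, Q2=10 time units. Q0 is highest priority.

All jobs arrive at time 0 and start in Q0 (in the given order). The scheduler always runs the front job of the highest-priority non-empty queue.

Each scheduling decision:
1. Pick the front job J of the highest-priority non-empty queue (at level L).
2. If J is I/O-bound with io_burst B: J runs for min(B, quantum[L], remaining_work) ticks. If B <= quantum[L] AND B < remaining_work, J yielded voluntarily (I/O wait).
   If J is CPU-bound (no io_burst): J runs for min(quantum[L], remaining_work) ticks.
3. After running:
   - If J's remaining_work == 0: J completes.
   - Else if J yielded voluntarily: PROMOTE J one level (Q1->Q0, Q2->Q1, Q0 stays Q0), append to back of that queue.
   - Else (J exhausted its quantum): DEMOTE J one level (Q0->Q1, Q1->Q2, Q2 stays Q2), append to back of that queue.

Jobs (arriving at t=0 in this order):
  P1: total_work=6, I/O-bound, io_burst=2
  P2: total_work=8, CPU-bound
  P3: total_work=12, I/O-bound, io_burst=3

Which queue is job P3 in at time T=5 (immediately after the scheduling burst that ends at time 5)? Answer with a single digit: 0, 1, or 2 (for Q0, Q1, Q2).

t=0-2: P1@Q0 runs 2, rem=4, I/O yield, promote→Q0. Q0=[P2,P3,P1] Q1=[] Q2=[]
t=2-5: P2@Q0 runs 3, rem=5, quantum used, demote→Q1. Q0=[P3,P1] Q1=[P2] Q2=[]
t=5-8: P3@Q0 runs 3, rem=9, I/O yield, promote→Q0. Q0=[P1,P3] Q1=[P2] Q2=[]
t=8-10: P1@Q0 runs 2, rem=2, I/O yield, promote→Q0. Q0=[P3,P1] Q1=[P2] Q2=[]
t=10-13: P3@Q0 runs 3, rem=6, I/O yield, promote→Q0. Q0=[P1,P3] Q1=[P2] Q2=[]
t=13-15: P1@Q0 runs 2, rem=0, completes. Q0=[P3] Q1=[P2] Q2=[]
t=15-18: P3@Q0 runs 3, rem=3, I/O yield, promote→Q0. Q0=[P3] Q1=[P2] Q2=[]
t=18-21: P3@Q0 runs 3, rem=0, completes. Q0=[] Q1=[P2] Q2=[]
t=21-26: P2@Q1 runs 5, rem=0, completes. Q0=[] Q1=[] Q2=[]

Answer: 0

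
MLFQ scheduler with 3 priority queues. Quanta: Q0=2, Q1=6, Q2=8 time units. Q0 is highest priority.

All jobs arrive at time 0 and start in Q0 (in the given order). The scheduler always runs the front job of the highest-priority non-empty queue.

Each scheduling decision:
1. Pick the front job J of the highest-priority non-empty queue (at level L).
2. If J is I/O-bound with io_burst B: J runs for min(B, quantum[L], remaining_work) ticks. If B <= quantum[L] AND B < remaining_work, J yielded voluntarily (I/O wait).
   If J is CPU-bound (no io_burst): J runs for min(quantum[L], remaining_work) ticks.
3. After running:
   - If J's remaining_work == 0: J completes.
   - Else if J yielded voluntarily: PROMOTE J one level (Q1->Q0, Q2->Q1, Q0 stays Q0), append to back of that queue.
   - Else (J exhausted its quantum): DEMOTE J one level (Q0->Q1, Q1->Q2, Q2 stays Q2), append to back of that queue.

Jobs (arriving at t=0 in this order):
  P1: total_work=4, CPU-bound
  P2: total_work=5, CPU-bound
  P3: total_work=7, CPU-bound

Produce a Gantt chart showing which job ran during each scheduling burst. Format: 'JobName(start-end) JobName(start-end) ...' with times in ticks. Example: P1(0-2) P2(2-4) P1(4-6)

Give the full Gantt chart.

Answer: P1(0-2) P2(2-4) P3(4-6) P1(6-8) P2(8-11) P3(11-16)

Derivation:
t=0-2: P1@Q0 runs 2, rem=2, quantum used, demote→Q1. Q0=[P2,P3] Q1=[P1] Q2=[]
t=2-4: P2@Q0 runs 2, rem=3, quantum used, demote→Q1. Q0=[P3] Q1=[P1,P2] Q2=[]
t=4-6: P3@Q0 runs 2, rem=5, quantum used, demote→Q1. Q0=[] Q1=[P1,P2,P3] Q2=[]
t=6-8: P1@Q1 runs 2, rem=0, completes. Q0=[] Q1=[P2,P3] Q2=[]
t=8-11: P2@Q1 runs 3, rem=0, completes. Q0=[] Q1=[P3] Q2=[]
t=11-16: P3@Q1 runs 5, rem=0, completes. Q0=[] Q1=[] Q2=[]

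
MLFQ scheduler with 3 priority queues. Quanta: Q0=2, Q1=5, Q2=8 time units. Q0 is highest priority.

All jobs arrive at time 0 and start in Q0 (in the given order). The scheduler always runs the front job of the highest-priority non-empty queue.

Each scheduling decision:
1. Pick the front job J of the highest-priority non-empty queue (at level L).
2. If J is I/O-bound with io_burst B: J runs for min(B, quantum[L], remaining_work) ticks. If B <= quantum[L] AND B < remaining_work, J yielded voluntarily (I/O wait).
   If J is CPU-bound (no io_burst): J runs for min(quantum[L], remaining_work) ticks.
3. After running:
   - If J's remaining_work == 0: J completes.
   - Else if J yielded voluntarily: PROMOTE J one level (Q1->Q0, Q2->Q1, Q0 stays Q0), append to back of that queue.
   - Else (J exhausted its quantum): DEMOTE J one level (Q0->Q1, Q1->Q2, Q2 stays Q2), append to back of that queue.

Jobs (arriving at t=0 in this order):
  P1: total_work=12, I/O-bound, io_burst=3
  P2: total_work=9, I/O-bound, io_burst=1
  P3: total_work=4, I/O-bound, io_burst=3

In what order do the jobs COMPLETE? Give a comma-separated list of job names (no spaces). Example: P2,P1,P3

Answer: P2,P3,P1

Derivation:
t=0-2: P1@Q0 runs 2, rem=10, quantum used, demote→Q1. Q0=[P2,P3] Q1=[P1] Q2=[]
t=2-3: P2@Q0 runs 1, rem=8, I/O yield, promote→Q0. Q0=[P3,P2] Q1=[P1] Q2=[]
t=3-5: P3@Q0 runs 2, rem=2, quantum used, demote→Q1. Q0=[P2] Q1=[P1,P3] Q2=[]
t=5-6: P2@Q0 runs 1, rem=7, I/O yield, promote→Q0. Q0=[P2] Q1=[P1,P3] Q2=[]
t=6-7: P2@Q0 runs 1, rem=6, I/O yield, promote→Q0. Q0=[P2] Q1=[P1,P3] Q2=[]
t=7-8: P2@Q0 runs 1, rem=5, I/O yield, promote→Q0. Q0=[P2] Q1=[P1,P3] Q2=[]
t=8-9: P2@Q0 runs 1, rem=4, I/O yield, promote→Q0. Q0=[P2] Q1=[P1,P3] Q2=[]
t=9-10: P2@Q0 runs 1, rem=3, I/O yield, promote→Q0. Q0=[P2] Q1=[P1,P3] Q2=[]
t=10-11: P2@Q0 runs 1, rem=2, I/O yield, promote→Q0. Q0=[P2] Q1=[P1,P3] Q2=[]
t=11-12: P2@Q0 runs 1, rem=1, I/O yield, promote→Q0. Q0=[P2] Q1=[P1,P3] Q2=[]
t=12-13: P2@Q0 runs 1, rem=0, completes. Q0=[] Q1=[P1,P3] Q2=[]
t=13-16: P1@Q1 runs 3, rem=7, I/O yield, promote→Q0. Q0=[P1] Q1=[P3] Q2=[]
t=16-18: P1@Q0 runs 2, rem=5, quantum used, demote→Q1. Q0=[] Q1=[P3,P1] Q2=[]
t=18-20: P3@Q1 runs 2, rem=0, completes. Q0=[] Q1=[P1] Q2=[]
t=20-23: P1@Q1 runs 3, rem=2, I/O yield, promote→Q0. Q0=[P1] Q1=[] Q2=[]
t=23-25: P1@Q0 runs 2, rem=0, completes. Q0=[] Q1=[] Q2=[]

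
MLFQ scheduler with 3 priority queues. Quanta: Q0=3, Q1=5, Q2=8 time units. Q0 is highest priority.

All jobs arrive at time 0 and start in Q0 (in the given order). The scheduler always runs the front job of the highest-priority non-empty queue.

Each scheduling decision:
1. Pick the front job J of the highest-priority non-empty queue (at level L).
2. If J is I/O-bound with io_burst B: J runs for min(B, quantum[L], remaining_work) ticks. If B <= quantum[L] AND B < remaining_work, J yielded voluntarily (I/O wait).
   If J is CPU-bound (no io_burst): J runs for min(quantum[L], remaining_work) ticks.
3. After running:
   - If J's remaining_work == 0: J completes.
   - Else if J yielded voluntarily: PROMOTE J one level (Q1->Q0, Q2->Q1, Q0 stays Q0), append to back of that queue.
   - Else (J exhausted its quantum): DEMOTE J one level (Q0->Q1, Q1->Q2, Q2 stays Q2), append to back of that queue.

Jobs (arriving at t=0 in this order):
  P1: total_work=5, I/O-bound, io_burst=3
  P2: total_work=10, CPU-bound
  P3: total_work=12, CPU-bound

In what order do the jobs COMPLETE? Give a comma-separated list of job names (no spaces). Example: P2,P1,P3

Answer: P1,P2,P3

Derivation:
t=0-3: P1@Q0 runs 3, rem=2, I/O yield, promote→Q0. Q0=[P2,P3,P1] Q1=[] Q2=[]
t=3-6: P2@Q0 runs 3, rem=7, quantum used, demote→Q1. Q0=[P3,P1] Q1=[P2] Q2=[]
t=6-9: P3@Q0 runs 3, rem=9, quantum used, demote→Q1. Q0=[P1] Q1=[P2,P3] Q2=[]
t=9-11: P1@Q0 runs 2, rem=0, completes. Q0=[] Q1=[P2,P3] Q2=[]
t=11-16: P2@Q1 runs 5, rem=2, quantum used, demote→Q2. Q0=[] Q1=[P3] Q2=[P2]
t=16-21: P3@Q1 runs 5, rem=4, quantum used, demote→Q2. Q0=[] Q1=[] Q2=[P2,P3]
t=21-23: P2@Q2 runs 2, rem=0, completes. Q0=[] Q1=[] Q2=[P3]
t=23-27: P3@Q2 runs 4, rem=0, completes. Q0=[] Q1=[] Q2=[]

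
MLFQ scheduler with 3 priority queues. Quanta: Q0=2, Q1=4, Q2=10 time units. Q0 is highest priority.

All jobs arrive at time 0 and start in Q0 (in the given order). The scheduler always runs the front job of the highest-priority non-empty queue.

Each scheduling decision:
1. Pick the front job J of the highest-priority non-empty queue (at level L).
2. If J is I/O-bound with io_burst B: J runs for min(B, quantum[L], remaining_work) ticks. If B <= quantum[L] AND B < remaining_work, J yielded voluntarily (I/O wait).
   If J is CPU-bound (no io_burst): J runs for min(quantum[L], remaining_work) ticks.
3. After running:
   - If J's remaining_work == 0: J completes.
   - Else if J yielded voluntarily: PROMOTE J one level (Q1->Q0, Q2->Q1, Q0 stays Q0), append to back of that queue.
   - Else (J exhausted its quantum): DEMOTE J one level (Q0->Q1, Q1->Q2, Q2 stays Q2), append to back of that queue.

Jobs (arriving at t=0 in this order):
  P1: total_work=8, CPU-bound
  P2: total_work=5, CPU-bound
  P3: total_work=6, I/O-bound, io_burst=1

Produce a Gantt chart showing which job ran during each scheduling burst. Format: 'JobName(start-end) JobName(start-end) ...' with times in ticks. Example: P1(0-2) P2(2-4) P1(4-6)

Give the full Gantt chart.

Answer: P1(0-2) P2(2-4) P3(4-5) P3(5-6) P3(6-7) P3(7-8) P3(8-9) P3(9-10) P1(10-14) P2(14-17) P1(17-19)

Derivation:
t=0-2: P1@Q0 runs 2, rem=6, quantum used, demote→Q1. Q0=[P2,P3] Q1=[P1] Q2=[]
t=2-4: P2@Q0 runs 2, rem=3, quantum used, demote→Q1. Q0=[P3] Q1=[P1,P2] Q2=[]
t=4-5: P3@Q0 runs 1, rem=5, I/O yield, promote→Q0. Q0=[P3] Q1=[P1,P2] Q2=[]
t=5-6: P3@Q0 runs 1, rem=4, I/O yield, promote→Q0. Q0=[P3] Q1=[P1,P2] Q2=[]
t=6-7: P3@Q0 runs 1, rem=3, I/O yield, promote→Q0. Q0=[P3] Q1=[P1,P2] Q2=[]
t=7-8: P3@Q0 runs 1, rem=2, I/O yield, promote→Q0. Q0=[P3] Q1=[P1,P2] Q2=[]
t=8-9: P3@Q0 runs 1, rem=1, I/O yield, promote→Q0. Q0=[P3] Q1=[P1,P2] Q2=[]
t=9-10: P3@Q0 runs 1, rem=0, completes. Q0=[] Q1=[P1,P2] Q2=[]
t=10-14: P1@Q1 runs 4, rem=2, quantum used, demote→Q2. Q0=[] Q1=[P2] Q2=[P1]
t=14-17: P2@Q1 runs 3, rem=0, completes. Q0=[] Q1=[] Q2=[P1]
t=17-19: P1@Q2 runs 2, rem=0, completes. Q0=[] Q1=[] Q2=[]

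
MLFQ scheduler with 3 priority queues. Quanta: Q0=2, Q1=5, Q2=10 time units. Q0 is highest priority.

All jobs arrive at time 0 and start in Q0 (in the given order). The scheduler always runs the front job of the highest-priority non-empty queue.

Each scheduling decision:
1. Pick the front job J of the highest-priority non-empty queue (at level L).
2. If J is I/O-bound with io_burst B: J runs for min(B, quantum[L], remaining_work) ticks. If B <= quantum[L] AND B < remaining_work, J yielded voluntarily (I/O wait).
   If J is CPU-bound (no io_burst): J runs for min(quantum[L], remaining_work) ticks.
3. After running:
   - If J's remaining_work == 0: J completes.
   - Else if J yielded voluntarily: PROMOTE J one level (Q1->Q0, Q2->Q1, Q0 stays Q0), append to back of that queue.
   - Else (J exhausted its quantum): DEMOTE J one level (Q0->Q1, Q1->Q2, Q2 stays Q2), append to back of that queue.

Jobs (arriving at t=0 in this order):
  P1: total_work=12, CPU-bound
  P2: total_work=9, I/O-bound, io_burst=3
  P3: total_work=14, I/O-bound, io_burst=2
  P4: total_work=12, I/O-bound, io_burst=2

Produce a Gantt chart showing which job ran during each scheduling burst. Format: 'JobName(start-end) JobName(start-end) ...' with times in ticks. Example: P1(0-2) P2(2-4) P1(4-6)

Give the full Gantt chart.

Answer: P1(0-2) P2(2-4) P3(4-6) P4(6-8) P3(8-10) P4(10-12) P3(12-14) P4(14-16) P3(16-18) P4(18-20) P3(20-22) P4(22-24) P3(24-26) P4(26-28) P3(28-30) P1(30-35) P2(35-38) P2(38-40) P2(40-42) P1(42-47)

Derivation:
t=0-2: P1@Q0 runs 2, rem=10, quantum used, demote→Q1. Q0=[P2,P3,P4] Q1=[P1] Q2=[]
t=2-4: P2@Q0 runs 2, rem=7, quantum used, demote→Q1. Q0=[P3,P4] Q1=[P1,P2] Q2=[]
t=4-6: P3@Q0 runs 2, rem=12, I/O yield, promote→Q0. Q0=[P4,P3] Q1=[P1,P2] Q2=[]
t=6-8: P4@Q0 runs 2, rem=10, I/O yield, promote→Q0. Q0=[P3,P4] Q1=[P1,P2] Q2=[]
t=8-10: P3@Q0 runs 2, rem=10, I/O yield, promote→Q0. Q0=[P4,P3] Q1=[P1,P2] Q2=[]
t=10-12: P4@Q0 runs 2, rem=8, I/O yield, promote→Q0. Q0=[P3,P4] Q1=[P1,P2] Q2=[]
t=12-14: P3@Q0 runs 2, rem=8, I/O yield, promote→Q0. Q0=[P4,P3] Q1=[P1,P2] Q2=[]
t=14-16: P4@Q0 runs 2, rem=6, I/O yield, promote→Q0. Q0=[P3,P4] Q1=[P1,P2] Q2=[]
t=16-18: P3@Q0 runs 2, rem=6, I/O yield, promote→Q0. Q0=[P4,P3] Q1=[P1,P2] Q2=[]
t=18-20: P4@Q0 runs 2, rem=4, I/O yield, promote→Q0. Q0=[P3,P4] Q1=[P1,P2] Q2=[]
t=20-22: P3@Q0 runs 2, rem=4, I/O yield, promote→Q0. Q0=[P4,P3] Q1=[P1,P2] Q2=[]
t=22-24: P4@Q0 runs 2, rem=2, I/O yield, promote→Q0. Q0=[P3,P4] Q1=[P1,P2] Q2=[]
t=24-26: P3@Q0 runs 2, rem=2, I/O yield, promote→Q0. Q0=[P4,P3] Q1=[P1,P2] Q2=[]
t=26-28: P4@Q0 runs 2, rem=0, completes. Q0=[P3] Q1=[P1,P2] Q2=[]
t=28-30: P3@Q0 runs 2, rem=0, completes. Q0=[] Q1=[P1,P2] Q2=[]
t=30-35: P1@Q1 runs 5, rem=5, quantum used, demote→Q2. Q0=[] Q1=[P2] Q2=[P1]
t=35-38: P2@Q1 runs 3, rem=4, I/O yield, promote→Q0. Q0=[P2] Q1=[] Q2=[P1]
t=38-40: P2@Q0 runs 2, rem=2, quantum used, demote→Q1. Q0=[] Q1=[P2] Q2=[P1]
t=40-42: P2@Q1 runs 2, rem=0, completes. Q0=[] Q1=[] Q2=[P1]
t=42-47: P1@Q2 runs 5, rem=0, completes. Q0=[] Q1=[] Q2=[]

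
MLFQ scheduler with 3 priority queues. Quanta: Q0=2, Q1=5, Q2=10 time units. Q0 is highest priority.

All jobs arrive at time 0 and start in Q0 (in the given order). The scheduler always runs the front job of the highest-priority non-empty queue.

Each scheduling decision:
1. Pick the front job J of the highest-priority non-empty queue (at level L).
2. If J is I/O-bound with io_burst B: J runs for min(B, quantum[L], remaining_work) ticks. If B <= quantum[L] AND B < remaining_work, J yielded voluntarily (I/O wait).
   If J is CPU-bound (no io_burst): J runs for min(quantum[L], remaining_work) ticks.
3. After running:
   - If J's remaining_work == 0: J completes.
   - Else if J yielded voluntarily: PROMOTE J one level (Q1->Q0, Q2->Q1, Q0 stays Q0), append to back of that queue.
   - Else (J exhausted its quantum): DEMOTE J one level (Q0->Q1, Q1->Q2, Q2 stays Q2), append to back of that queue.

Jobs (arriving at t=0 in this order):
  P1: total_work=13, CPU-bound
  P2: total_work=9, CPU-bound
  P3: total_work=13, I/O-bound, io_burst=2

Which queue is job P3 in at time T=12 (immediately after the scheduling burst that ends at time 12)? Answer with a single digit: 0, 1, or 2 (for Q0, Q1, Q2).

t=0-2: P1@Q0 runs 2, rem=11, quantum used, demote→Q1. Q0=[P2,P3] Q1=[P1] Q2=[]
t=2-4: P2@Q0 runs 2, rem=7, quantum used, demote→Q1. Q0=[P3] Q1=[P1,P2] Q2=[]
t=4-6: P3@Q0 runs 2, rem=11, I/O yield, promote→Q0. Q0=[P3] Q1=[P1,P2] Q2=[]
t=6-8: P3@Q0 runs 2, rem=9, I/O yield, promote→Q0. Q0=[P3] Q1=[P1,P2] Q2=[]
t=8-10: P3@Q0 runs 2, rem=7, I/O yield, promote→Q0. Q0=[P3] Q1=[P1,P2] Q2=[]
t=10-12: P3@Q0 runs 2, rem=5, I/O yield, promote→Q0. Q0=[P3] Q1=[P1,P2] Q2=[]
t=12-14: P3@Q0 runs 2, rem=3, I/O yield, promote→Q0. Q0=[P3] Q1=[P1,P2] Q2=[]
t=14-16: P3@Q0 runs 2, rem=1, I/O yield, promote→Q0. Q0=[P3] Q1=[P1,P2] Q2=[]
t=16-17: P3@Q0 runs 1, rem=0, completes. Q0=[] Q1=[P1,P2] Q2=[]
t=17-22: P1@Q1 runs 5, rem=6, quantum used, demote→Q2. Q0=[] Q1=[P2] Q2=[P1]
t=22-27: P2@Q1 runs 5, rem=2, quantum used, demote→Q2. Q0=[] Q1=[] Q2=[P1,P2]
t=27-33: P1@Q2 runs 6, rem=0, completes. Q0=[] Q1=[] Q2=[P2]
t=33-35: P2@Q2 runs 2, rem=0, completes. Q0=[] Q1=[] Q2=[]

Answer: 0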